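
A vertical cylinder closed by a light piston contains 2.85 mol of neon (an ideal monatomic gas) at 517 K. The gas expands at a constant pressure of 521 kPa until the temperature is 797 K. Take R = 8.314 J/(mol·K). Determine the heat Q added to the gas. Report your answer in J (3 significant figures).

Isobaric: W = nRΔT = (2.85)(8.314)(280) = 6635 J.
ΔU = nCᵥΔT with Cᵥ = 3R/2: ΔU = (2.85)(12.47)(280) = 9952 J.
Q = ΔU + W = 9952 + 6635 = 16586 J.

Q ≈ 16600 J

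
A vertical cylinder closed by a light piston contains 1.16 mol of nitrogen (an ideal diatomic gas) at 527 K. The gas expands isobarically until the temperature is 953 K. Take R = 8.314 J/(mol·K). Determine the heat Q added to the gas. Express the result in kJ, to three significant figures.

Q ≈ 14.4 kJ

Isobaric: W = nRΔT = (1.16)(8.314)(426) = 4108 J.
ΔU = nCᵥΔT with Cᵥ = 5R/2: ΔU = (1.16)(20.79)(426) = 10271 J.
Q = ΔU + W = 10271 + 4108 = 14380 J.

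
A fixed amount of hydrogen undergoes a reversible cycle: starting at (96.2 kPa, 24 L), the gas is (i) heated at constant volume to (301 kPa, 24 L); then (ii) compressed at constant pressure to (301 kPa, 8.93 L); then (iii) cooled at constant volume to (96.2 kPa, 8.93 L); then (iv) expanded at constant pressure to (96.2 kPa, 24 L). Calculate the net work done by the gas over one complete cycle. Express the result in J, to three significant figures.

W_net ≈ -3090 J

Constant-volume legs do no work.
W(ii) = (301)(8.93 − 24) = -4536 J; W(iv) = (96.2)(24 − 8.93) = 1450 J.
W_net = -4536 + 1450 = -3086 J (the counter-clockwise enclosed area).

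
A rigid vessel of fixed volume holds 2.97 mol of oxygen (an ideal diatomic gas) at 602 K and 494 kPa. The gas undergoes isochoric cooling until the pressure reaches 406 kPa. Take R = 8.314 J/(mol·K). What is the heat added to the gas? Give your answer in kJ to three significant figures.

Constant volume ⇒ W = 0, so Q = ΔU = nCᵥΔT with Cᵥ = 5R/2 = 20.79 J/(mol·K).
At constant V, T₂/T₁ = P₂/P₁ ⇒ ΔT = T₁(P₂/P₁ − 1) = 602·(406/494 − 1) = -107.2 K.
ΔU = (2.97)(20.79)(-107.2) = -6620 J.

Q ≈ -6.62 kJ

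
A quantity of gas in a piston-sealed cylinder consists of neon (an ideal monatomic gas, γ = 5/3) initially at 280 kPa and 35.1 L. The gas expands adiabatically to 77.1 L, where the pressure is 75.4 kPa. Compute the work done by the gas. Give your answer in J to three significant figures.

Adiabatic: W = (P₁V₁ − P₂V₂)/(γ − 1) with γ = 5/3.
P₁V₁ = 9828 J, P₂V₂ = 5813 J.
W = (9828 − 5813) / 0.6667 = 6022 J.

W ≈ 6020 J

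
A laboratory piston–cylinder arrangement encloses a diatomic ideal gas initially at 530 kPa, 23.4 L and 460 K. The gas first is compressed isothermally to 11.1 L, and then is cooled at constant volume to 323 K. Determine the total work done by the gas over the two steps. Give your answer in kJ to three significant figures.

Step 1 (isothermal): W = P₁V₁ ln(V₂/V₁) = (12402) ln(11.1/23.4) = -9249 J.
Step 2 (isochoric): W = 0 (constant volume).
W_total = -9249 + 0 = -9249 J.

W_total ≈ -9.25 kJ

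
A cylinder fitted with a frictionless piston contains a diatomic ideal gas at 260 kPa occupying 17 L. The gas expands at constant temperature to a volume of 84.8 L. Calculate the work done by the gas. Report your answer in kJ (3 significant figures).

Isothermal: W = nRT ln(V₂/V₁) = P₁V₁ ln(V₂/V₁).
P₁V₁ = (260 kPa)(17 L) = 4420 J.
W = 4420 × ln(84.8/17) = 4420 × 1.607
W_by_gas = 7103 J.

W ≈ 7.10 kJ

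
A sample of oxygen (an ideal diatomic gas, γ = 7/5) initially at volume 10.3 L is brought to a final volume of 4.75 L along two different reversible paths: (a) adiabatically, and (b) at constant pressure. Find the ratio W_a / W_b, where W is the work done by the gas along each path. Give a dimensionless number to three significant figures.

Path (a) adiabatic: W = P₁V₁(1 − (V₁/V₂)^(γ−1))/(γ−1) → W_a/(P₁V₁) = -0.9072.
Path (b) isobaric: W = P₁(V₂ − V₁) → W_b/(P₁V₁) = -0.5388.
W_a / W_b = -0.9072 / -0.5388 = 1.684.

W_a / W_b ≈ 1.68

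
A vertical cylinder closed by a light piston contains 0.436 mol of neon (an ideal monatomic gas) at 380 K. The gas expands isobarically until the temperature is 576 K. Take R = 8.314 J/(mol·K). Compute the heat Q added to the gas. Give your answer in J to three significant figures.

Q ≈ 1780 J

Isobaric: W = nRΔT = (0.436)(8.314)(196) = 710.5 J.
ΔU = nCᵥΔT with Cᵥ = 3R/2: ΔU = (0.436)(12.47)(196) = 1066 J.
Q = ΔU + W = 1066 + 710.5 = 1776 J.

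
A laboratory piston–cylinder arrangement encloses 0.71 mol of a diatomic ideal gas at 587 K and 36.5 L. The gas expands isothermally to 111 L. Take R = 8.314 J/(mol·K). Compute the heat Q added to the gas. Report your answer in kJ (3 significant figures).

Isothermal ⇒ ΔU = 0, so Q = W = nRT ln(V₂/V₁).
Q = (0.71)(8.314)(587) ln(111/36.5) = 3465 × 1.112 = 3854 J.

Q ≈ 3.85 kJ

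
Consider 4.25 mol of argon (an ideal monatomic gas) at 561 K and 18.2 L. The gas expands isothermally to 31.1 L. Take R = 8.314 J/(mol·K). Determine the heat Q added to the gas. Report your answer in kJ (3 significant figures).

Isothermal ⇒ ΔU = 0, so Q = W = nRT ln(V₂/V₁).
Q = (4.25)(8.314)(561) ln(31.1/18.2) = 19823 × 0.5358 = 10621 J.

Q ≈ 10.6 kJ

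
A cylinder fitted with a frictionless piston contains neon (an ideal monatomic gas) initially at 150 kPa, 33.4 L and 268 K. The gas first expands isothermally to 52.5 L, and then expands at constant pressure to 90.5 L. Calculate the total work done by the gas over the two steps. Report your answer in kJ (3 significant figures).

Step 1 (isothermal): W = P₁V₁ ln(V₂/V₁) = (5010) ln(52.5/33.4) = 2266 J.
After step 1: P = 95.43 kPa, V = 52.5 L, T = 268 K.
Step 2 (isobaric): W = PΔV = (95.43 kPa)(90.5 − 52.5 L) = 3626 J.
W_total = 2266 + 3626 = 5892 J.

W_total ≈ 5.89 kJ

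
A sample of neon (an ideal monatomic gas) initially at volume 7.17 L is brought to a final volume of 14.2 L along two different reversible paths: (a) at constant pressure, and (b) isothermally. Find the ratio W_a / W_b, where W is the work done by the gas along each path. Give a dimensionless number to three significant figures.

Path (a) isobaric: W = P₁(V₂ − V₁) → W_a/(P₁V₁) = 0.9805.
Path (b) isothermal: W = P₁V₁ ln(V₂/V₁) → W_b/(P₁V₁) = 0.6833.
W_a / W_b = 0.9805 / 0.6833 = 1.435.

W_a / W_b ≈ 1.43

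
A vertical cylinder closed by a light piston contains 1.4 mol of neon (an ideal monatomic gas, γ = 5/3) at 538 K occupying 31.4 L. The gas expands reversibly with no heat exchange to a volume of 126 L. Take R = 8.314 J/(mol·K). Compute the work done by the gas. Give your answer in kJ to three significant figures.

W ≈ 5.67 kJ

Adiabatic: TV^(γ−1) = const with γ = 5/3.
T₂ = T₁ (V₁/V₂)^(γ−1) = 538 × (31.4/126)^0.667 = 538 × 0.396 = 213.1 K.
W_by = nCᵥ(T₁ − T₂) = (1.4)(12.47)(538 − 213.1) = 5673 J.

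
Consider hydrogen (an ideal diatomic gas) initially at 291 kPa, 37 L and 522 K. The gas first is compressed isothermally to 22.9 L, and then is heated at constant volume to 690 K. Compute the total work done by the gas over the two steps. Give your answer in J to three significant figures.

W_total ≈ -5170 J

Step 1 (isothermal): W = P₁V₁ ln(V₂/V₁) = (10767) ln(22.9/37) = -5166 J.
Step 2 (isochoric): W = 0 (constant volume).
W_total = -5166 + 0 = -5166 J.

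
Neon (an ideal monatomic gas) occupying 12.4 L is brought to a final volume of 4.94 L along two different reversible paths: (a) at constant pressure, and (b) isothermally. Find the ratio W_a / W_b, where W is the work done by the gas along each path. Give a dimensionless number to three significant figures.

Path (a) isobaric: W = P₁(V₂ − V₁) → W_a/(P₁V₁) = -0.6016.
Path (b) isothermal: W = P₁V₁ ln(V₂/V₁) → W_b/(P₁V₁) = -0.9203.
W_a / W_b = -0.6016 / -0.9203 = 0.6537.

W_a / W_b ≈ 0.654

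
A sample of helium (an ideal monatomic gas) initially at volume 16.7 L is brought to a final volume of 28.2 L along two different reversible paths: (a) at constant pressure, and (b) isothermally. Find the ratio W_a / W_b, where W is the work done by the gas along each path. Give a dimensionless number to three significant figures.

W_a / W_b ≈ 1.31

Path (a) isobaric: W = P₁(V₂ − V₁) → W_a/(P₁V₁) = 0.6886.
Path (b) isothermal: W = P₁V₁ ln(V₂/V₁) → W_b/(P₁V₁) = 0.5239.
W_a / W_b = 0.6886 / 0.5239 = 1.314.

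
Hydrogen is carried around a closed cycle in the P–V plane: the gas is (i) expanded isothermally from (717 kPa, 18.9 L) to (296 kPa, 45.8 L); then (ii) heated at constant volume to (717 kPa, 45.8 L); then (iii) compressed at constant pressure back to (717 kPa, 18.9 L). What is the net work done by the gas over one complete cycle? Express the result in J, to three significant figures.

Leg (i): W = PᵢVᵢ ln(V_f/Vᵢ) = (13551) ln(45.8/18.9) = 11995 J.
Leg (ii): W = 0.
Leg (iii): W = PΔV = (717)(18.9 − 45.8) = -19287 J.
W_net = 11995 − 19287 = -7293 J.

W_net ≈ -7290 J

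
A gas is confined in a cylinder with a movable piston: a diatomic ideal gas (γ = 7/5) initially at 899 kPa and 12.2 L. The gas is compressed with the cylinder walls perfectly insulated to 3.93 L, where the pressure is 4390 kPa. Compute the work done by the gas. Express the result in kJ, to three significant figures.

W ≈ -15.7 kJ

Adiabatic: W = (P₁V₁ − P₂V₂)/(γ − 1) with γ = 7/5.
P₁V₁ = 10968 J, P₂V₂ = 17253 J.
W = (10968 − 17253) / 0.4 = -15712 J.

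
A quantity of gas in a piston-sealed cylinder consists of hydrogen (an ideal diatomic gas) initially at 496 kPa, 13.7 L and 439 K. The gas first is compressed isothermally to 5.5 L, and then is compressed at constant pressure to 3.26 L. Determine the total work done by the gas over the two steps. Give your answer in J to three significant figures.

Step 1 (isothermal): W = P₁V₁ ln(V₂/V₁) = (6795) ln(5.5/13.7) = -6202 J.
After step 1: P = 1235 kPa, V = 5.5 L, T = 439 K.
Step 2 (isobaric): W = PΔV = (1235 kPa)(3.26 − 5.5 L) = -2767 J.
W_total = -6202 − 2767 = -8969 J.

W_total ≈ -8970 J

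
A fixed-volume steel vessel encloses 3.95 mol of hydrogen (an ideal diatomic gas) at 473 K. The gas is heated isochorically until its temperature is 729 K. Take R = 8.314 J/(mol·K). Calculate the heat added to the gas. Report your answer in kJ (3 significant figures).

Constant volume ⇒ W = 0, so Q = ΔU = nCᵥΔT with Cᵥ = 5R/2 = 20.79 J/(mol·K).
ΔU = (3.95)(20.79)(729 − 473) = 21018 J.

Q ≈ 21.0 kJ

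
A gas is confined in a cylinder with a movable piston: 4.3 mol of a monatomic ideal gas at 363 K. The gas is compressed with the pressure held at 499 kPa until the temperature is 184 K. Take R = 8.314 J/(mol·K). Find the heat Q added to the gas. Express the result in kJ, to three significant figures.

Isobaric: W = nRΔT = (4.3)(8.314)(-179) = -6399 J.
ΔU = nCᵥΔT with Cᵥ = 3R/2: ΔU = (4.3)(12.47)(-179) = -9599 J.
Q = ΔU + W = -9599 − 6399 = -15998 J.

Q ≈ -16.0 kJ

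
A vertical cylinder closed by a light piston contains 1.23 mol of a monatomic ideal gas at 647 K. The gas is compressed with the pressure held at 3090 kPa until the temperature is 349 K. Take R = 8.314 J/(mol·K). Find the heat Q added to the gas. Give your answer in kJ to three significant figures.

Isobaric: W = nRΔT = (1.23)(8.314)(-298) = -3047 J.
ΔU = nCᵥΔT with Cᵥ = 3R/2: ΔU = (1.23)(12.47)(-298) = -4571 J.
Q = ΔU + W = -4571 − 3047 = -7619 J.

Q ≈ -7.62 kJ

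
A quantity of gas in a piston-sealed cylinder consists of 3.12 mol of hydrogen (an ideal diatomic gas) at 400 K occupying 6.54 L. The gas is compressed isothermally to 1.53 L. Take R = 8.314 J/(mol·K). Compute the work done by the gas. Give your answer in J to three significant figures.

W ≈ -15100 J

Isothermal: W = nRT ln(V₂/V₁).
W = (3.12)(8.314)(400) × ln(1.53/6.54)
  = 10376 × -1.453
W_by_gas = -15073 J.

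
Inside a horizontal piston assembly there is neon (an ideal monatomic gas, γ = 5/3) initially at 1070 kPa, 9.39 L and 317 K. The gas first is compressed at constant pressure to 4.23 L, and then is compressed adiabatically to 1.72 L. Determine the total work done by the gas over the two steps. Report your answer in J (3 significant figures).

W_total ≈ -11100 J

Step 1 (isobaric): W = PΔV = (1070 kPa)(4.23 − 9.39 L) = -5521 J.
After step 1: P = 1070 kPa, V = 4.23 L, T = 142.8 K.
Step 2 (adiabatic): W = (P₁V₁ − P₂V₂)/(γ−1) = (4526 − 8246)/0.667 = -5580 J.
W_total = -5521 − 5580 = -11102 J.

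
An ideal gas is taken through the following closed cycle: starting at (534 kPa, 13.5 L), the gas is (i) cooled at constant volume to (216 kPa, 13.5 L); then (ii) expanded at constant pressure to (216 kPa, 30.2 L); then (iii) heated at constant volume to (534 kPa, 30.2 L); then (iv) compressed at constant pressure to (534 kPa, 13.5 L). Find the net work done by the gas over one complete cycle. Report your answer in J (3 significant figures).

Constant-volume legs do no work.
W(ii) = (216)(30.2 − 13.5) = 3607 J; W(iv) = (534)(13.5 − 30.2) = -8918 J.
W_net = 3607 − 8918 = -5311 J (the counter-clockwise enclosed area).

W_net ≈ -5310 J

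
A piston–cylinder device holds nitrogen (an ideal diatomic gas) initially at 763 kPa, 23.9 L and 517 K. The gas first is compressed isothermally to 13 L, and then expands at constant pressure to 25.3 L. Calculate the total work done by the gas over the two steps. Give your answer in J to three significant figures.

W_total ≈ 6150 J

Step 1 (isothermal): W = P₁V₁ ln(V₂/V₁) = (18236) ln(13/23.9) = -11104 J.
After step 1: P = 1403 kPa, V = 13 L, T = 517 K.
Step 2 (isobaric): W = PΔV = (1403 kPa)(25.3 − 13 L) = 17254 J.
W_total = -11104 + 17254 = 6150 J.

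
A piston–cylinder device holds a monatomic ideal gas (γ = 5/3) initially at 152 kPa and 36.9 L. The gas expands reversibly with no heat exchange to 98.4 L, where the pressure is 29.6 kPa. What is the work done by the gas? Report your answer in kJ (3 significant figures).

W ≈ 4.04 kJ

Adiabatic: W = (P₁V₁ − P₂V₂)/(γ − 1) with γ = 5/3.
P₁V₁ = 5609 J, P₂V₂ = 2913 J.
W = (5609 − 2913) / 0.6667 = 4044 J.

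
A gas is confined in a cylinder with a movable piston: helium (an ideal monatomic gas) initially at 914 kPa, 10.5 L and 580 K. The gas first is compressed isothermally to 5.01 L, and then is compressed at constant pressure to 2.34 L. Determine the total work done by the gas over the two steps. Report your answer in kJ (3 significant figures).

Step 1 (isothermal): W = P₁V₁ ln(V₂/V₁) = (9597) ln(5.01/10.5) = -7101 J.
After step 1: P = 1916 kPa, V = 5.01 L, T = 580 K.
Step 2 (isobaric): W = PΔV = (1916 kPa)(2.34 − 5.01 L) = -5115 J.
W_total = -7101 − 5115 = -12216 J.

W_total ≈ -12.2 kJ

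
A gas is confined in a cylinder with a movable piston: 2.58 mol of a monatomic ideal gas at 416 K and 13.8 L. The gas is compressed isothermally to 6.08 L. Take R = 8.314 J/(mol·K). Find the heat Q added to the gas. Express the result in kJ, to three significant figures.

Isothermal ⇒ ΔU = 0, so Q = W = nRT ln(V₂/V₁).
Q = (2.58)(8.314)(416) ln(6.08/13.8) = 8923 × -0.8197 = -7314 J.

Q ≈ -7.31 kJ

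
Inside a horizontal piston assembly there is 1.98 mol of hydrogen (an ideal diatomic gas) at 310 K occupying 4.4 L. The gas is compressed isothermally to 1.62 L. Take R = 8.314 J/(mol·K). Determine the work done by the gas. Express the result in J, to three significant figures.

Isothermal: W = nRT ln(V₂/V₁).
W = (1.98)(8.314)(310) × ln(1.62/4.4)
  = 5103 × -0.9992
W_by_gas = -5099 J.

W ≈ -5100 J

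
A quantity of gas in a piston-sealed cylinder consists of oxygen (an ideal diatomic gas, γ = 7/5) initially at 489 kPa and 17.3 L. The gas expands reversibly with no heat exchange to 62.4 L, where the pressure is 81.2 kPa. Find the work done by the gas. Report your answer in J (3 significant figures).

W ≈ 8480 J

Adiabatic: W = (P₁V₁ − P₂V₂)/(γ − 1) with γ = 7/5.
P₁V₁ = 8460 J, P₂V₂ = 5067 J.
W = (8460 − 5067) / 0.4 = 8482 J.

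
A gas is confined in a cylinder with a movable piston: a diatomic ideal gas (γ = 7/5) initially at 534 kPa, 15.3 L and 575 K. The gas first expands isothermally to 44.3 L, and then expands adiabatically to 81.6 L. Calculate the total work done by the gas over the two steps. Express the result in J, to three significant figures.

W_total ≈ 13100 J

Step 1 (isothermal): W = P₁V₁ ln(V₂/V₁) = (8170) ln(44.3/15.3) = 8686 J.
After step 1: P = 184.4 kPa, V = 44.3 L, T = 575 K.
Step 2 (adiabatic): W = (P₁V₁ − P₂V₂)/(γ−1) = (8170 − 6399)/0.4 = 4428 J.
W_total = 8686 + 4428 = 13114 J.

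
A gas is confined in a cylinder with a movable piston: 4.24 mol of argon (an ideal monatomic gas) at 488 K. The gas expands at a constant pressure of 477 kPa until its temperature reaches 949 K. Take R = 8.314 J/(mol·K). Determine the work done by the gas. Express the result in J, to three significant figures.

Isobaric: W = P ΔV = nR ΔT.
W = (4.24)(8.314)(949 − 488) = 16251 J.

W ≈ 16300 J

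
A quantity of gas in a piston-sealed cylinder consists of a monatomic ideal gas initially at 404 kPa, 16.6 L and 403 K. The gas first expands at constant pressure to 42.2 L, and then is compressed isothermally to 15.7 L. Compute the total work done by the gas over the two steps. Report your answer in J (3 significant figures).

W_total ≈ -6510 J

Step 1 (isobaric): W = PΔV = (404 kPa)(42.2 − 16.6 L) = 10342 J.
After step 1: P = 404 kPa, V = 42.2 L, T = 1024 K.
Step 2 (isothermal): W = P₁V₁ ln(V₂/V₁) = (17049) ln(15.7/42.2) = -16857 J.
W_total = 10342 − 16857 = -6515 J.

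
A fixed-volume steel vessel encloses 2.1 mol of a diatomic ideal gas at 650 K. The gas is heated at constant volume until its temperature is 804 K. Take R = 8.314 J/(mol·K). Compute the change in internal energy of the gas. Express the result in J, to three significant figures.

ΔU ≈ 6720 J

Constant volume ⇒ W = 0, so Q = ΔU = nCᵥΔT with Cᵥ = 5R/2 = 20.79 J/(mol·K).
ΔU = (2.1)(20.79)(804 − 650) = 6722 J.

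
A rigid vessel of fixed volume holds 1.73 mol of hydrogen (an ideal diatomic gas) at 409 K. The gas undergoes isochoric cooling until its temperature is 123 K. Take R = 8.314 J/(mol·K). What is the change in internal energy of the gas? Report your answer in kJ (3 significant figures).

ΔU ≈ -10.3 kJ

Constant volume ⇒ W = 0, so Q = ΔU = nCᵥΔT with Cᵥ = 5R/2 = 20.79 J/(mol·K).
ΔU = (1.73)(20.79)(123 − 409) = -10284 J.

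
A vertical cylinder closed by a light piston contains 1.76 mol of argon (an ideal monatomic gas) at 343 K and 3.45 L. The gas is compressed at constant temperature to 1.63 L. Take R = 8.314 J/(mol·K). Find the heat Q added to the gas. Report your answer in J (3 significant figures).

Isothermal ⇒ ΔU = 0, so Q = W = nRT ln(V₂/V₁).
Q = (1.76)(8.314)(343) ln(1.63/3.45) = 5019 × -0.7498 = -3763 J.

Q ≈ -3760 J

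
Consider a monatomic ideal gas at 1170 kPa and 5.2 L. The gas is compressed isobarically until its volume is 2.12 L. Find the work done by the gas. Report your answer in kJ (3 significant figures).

W ≈ -3.60 kJ

Isobaric: W = P ΔV.
W = (1170 kPa)(2.12 − 5.2 L) = (1170)(-3.08) = -3604 J.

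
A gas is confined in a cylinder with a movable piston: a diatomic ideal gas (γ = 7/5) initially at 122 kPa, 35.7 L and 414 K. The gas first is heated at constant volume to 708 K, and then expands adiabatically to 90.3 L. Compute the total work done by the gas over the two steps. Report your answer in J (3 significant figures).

W_total ≈ 5770 J

Step 1 (isochoric): W = 0 (constant volume).
After step 1: P = 208.6 kPa (V unchanged).
Step 2 (adiabatic): W = (P₁V₁ − P₂V₂)/(γ−1) = (7448 − 5139)/0.4 = 5774 J.
W_total = 0 + 5774 = 5774 J.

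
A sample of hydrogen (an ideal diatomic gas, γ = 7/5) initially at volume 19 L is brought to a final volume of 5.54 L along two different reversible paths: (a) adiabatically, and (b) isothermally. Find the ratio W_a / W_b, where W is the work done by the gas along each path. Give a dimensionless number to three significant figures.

Path (a) adiabatic: W = P₁V₁(1 − (V₁/V₂)^(γ−1))/(γ−1) → W_a/(P₁V₁) = -1.593.
Path (b) isothermal: W = P₁V₁ ln(V₂/V₁) → W_b/(P₁V₁) = -1.232.
W_a / W_b = -1.593 / -1.232 = 1.293.

W_a / W_b ≈ 1.29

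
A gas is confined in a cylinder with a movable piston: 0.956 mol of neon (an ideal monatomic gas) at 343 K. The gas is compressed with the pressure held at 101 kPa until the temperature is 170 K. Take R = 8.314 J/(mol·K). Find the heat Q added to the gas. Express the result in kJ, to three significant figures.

Isobaric: W = nRΔT = (0.956)(8.314)(-173) = -1375 J.
ΔU = nCᵥΔT with Cᵥ = 3R/2: ΔU = (0.956)(12.47)(-173) = -2063 J.
Q = ΔU + W = -2063 − 1375 = -3438 J.

Q ≈ -3.44 kJ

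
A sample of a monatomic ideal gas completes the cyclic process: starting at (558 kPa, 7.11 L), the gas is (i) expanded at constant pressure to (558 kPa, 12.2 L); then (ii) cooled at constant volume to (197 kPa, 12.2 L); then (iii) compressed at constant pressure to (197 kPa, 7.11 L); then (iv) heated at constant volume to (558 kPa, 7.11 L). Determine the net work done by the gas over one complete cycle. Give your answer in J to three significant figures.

W_net ≈ 1840 J

Constant-volume legs do no work.
W(i) = (558)(12.2 − 7.11) = 2840 J; W(iii) = (197)(7.11 − 12.2) = -1003 J.
W_net = 2840 − 1003 = 1837 J (the clockwise enclosed area).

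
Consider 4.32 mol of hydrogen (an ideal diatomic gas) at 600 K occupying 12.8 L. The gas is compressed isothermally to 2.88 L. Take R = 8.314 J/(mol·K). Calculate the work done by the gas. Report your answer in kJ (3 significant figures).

Isothermal: W = nRT ln(V₂/V₁).
W = (4.32)(8.314)(600) × ln(2.88/12.8)
  = 21550 × -1.492
W_by_gas = -32145 J.

W ≈ -32.1 kJ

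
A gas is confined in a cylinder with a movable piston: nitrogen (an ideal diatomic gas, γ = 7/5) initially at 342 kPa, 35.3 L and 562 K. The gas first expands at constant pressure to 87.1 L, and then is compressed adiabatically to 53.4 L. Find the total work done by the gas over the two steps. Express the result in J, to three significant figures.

W_total ≈ 1620 J

Step 1 (isobaric): W = PΔV = (342 kPa)(87.1 − 35.3 L) = 17716 J.
After step 1: P = 342 kPa, V = 87.1 L, T = 1387 K.
Step 2 (adiabatic): W = (P₁V₁ − P₂V₂)/(γ−1) = (29788 − 36227)/0.4 = -16098 J.
W_total = 17716 − 16098 = 1618 J.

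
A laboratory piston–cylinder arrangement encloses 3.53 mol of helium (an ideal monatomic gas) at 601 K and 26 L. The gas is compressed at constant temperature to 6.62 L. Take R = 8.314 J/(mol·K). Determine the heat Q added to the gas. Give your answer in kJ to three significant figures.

Isothermal ⇒ ΔU = 0, so Q = W = nRT ln(V₂/V₁).
Q = (3.53)(8.314)(601) ln(6.62/26) = 17638 × -1.368 = -24129 J.

Q ≈ -24.1 kJ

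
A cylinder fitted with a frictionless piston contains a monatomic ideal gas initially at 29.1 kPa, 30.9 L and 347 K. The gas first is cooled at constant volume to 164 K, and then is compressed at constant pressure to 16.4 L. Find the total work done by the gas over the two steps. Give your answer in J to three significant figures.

Step 1 (isochoric): W = 0 (constant volume).
After step 1: P = 13.75 kPa (V unchanged).
Step 2 (isobaric): W = PΔV = (13.75 kPa)(16.4 − 30.9 L) = -199.4 J.
W_total = 0 − 199.4 = -199.4 J.

W_total ≈ -199 J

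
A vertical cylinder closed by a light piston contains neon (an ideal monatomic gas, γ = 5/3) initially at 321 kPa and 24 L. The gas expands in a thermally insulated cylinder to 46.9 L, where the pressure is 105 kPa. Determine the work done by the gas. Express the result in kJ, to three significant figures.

Adiabatic: W = (P₁V₁ − P₂V₂)/(γ − 1) with γ = 5/3.
P₁V₁ = 7704 J, P₂V₂ = 4924 J.
W = (7704 − 4924) / 0.6667 = 4169 J.

W ≈ 4.17 kJ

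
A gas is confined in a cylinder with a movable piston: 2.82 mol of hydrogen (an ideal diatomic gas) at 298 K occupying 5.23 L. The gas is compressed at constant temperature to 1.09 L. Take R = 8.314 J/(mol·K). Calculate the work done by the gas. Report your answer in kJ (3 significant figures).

Isothermal: W = nRT ln(V₂/V₁).
W = (2.82)(8.314)(298) × ln(1.09/5.23)
  = 6987 × -1.568
W_by_gas = -10957 J.

W ≈ -11.0 kJ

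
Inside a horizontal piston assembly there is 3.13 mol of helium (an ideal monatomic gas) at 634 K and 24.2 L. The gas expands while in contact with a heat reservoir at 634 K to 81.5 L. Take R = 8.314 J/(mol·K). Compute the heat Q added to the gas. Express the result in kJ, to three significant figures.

Isothermal ⇒ ΔU = 0, so Q = W = nRT ln(V₂/V₁).
Q = (3.13)(8.314)(634) ln(81.5/24.2) = 16498 × 1.214 = 20033 J.

Q ≈ 20.0 kJ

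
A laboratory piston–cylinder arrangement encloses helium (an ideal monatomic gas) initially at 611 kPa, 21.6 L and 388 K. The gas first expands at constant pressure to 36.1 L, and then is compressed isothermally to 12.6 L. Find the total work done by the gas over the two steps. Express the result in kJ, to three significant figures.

W_total ≈ -14.4 kJ

Step 1 (isobaric): W = PΔV = (611 kPa)(36.1 − 21.6 L) = 8860 J.
After step 1: P = 611 kPa, V = 36.1 L, T = 648.5 K.
Step 2 (isothermal): W = P₁V₁ ln(V₂/V₁) = (22057) ln(12.6/36.1) = -23217 J.
W_total = 8860 − 23217 = -14358 J.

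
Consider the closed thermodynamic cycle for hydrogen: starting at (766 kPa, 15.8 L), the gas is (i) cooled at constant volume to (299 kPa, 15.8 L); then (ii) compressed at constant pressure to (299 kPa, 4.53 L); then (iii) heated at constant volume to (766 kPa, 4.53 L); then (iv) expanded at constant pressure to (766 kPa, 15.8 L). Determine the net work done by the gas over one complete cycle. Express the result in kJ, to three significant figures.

W_net ≈ 5.26 kJ

Constant-volume legs do no work.
W(ii) = (299)(4.53 − 15.8) = -3370 J; W(iv) = (766)(15.8 − 4.53) = 8633 J.
W_net = -3370 + 8633 = 5263 J (the clockwise enclosed area).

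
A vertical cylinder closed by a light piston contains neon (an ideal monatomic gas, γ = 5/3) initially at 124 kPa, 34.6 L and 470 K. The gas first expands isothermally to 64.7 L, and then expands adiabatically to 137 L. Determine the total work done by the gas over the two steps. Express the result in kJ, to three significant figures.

W_total ≈ 5.22 kJ

Step 1 (isothermal): W = P₁V₁ ln(V₂/V₁) = (4290) ln(64.7/34.6) = 2685 J.
After step 1: P = 66.31 kPa, V = 64.7 L, T = 470 K.
Step 2 (adiabatic): W = (P₁V₁ − P₂V₂)/(γ−1) = (4290 − 2602)/0.667 = 2533 J.
W_total = 2685 + 2533 = 5218 J.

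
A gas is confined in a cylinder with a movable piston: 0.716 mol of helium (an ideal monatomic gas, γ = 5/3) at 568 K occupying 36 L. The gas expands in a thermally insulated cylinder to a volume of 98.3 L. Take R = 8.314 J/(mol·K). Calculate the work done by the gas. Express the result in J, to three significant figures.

Adiabatic: TV^(γ−1) = const with γ = 5/3.
T₂ = T₁ (V₁/V₂)^(γ−1) = 568 × (36/98.3)^0.667 = 568 × 0.5119 = 290.7 K.
W_by = nCᵥ(T₁ − T₂) = (0.716)(12.47)(568 − 290.7) = 2476 J.

W ≈ 2480 J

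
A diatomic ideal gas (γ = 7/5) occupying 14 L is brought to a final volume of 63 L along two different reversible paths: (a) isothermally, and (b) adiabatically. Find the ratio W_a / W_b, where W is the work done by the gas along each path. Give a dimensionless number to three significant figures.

W_a / W_b ≈ 1.33

Path (a) isothermal: W = P₁V₁ ln(V₂/V₁) → W_a/(P₁V₁) = 1.504.
Path (b) adiabatic: W = P₁V₁(1 − (V₁/V₂)^(γ−1))/(γ−1) → W_b/(P₁V₁) = 1.13.
W_a / W_b = 1.504 / 1.13 = 1.331.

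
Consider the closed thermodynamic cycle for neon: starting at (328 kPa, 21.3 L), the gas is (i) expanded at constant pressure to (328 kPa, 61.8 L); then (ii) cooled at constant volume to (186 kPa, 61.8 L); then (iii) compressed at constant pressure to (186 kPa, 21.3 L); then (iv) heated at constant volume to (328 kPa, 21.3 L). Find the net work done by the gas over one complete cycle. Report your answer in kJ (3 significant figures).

Constant-volume legs do no work.
W(i) = (328)(61.8 − 21.3) = 13284 J; W(iii) = (186)(21.3 − 61.8) = -7533 J.
W_net = 13284 − 7533 = 5751 J (the clockwise enclosed area).

W_net ≈ 5.75 kJ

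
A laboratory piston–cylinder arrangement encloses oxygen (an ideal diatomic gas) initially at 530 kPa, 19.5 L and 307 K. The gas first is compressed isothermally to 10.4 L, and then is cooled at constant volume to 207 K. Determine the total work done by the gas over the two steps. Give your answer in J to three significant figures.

W_total ≈ -6500 J

Step 1 (isothermal): W = P₁V₁ ln(V₂/V₁) = (10335) ln(10.4/19.5) = -6497 J.
Step 2 (isochoric): W = 0 (constant volume).
W_total = -6497 + 0 = -6497 J.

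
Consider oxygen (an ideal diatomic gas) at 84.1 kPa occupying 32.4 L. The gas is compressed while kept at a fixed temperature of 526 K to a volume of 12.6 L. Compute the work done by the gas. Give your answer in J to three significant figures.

W ≈ -2570 J

Isothermal: W = nRT ln(V₂/V₁) = P₁V₁ ln(V₂/V₁).
P₁V₁ = (84.1 kPa)(32.4 L) = 2725 J.
W = 2725 × ln(12.6/32.4) = 2725 × -0.9445
W_by_gas = -2574 J.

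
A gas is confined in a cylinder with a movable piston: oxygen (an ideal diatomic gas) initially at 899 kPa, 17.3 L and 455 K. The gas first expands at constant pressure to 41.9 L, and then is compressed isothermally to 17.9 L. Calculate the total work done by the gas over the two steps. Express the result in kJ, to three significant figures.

Step 1 (isobaric): W = PΔV = (899 kPa)(41.9 − 17.3 L) = 22115 J.
After step 1: P = 899 kPa, V = 41.9 L, T = 1102 K.
Step 2 (isothermal): W = P₁V₁ ln(V₂/V₁) = (37668) ln(17.9/41.9) = -32036 J.
W_total = 22115 − 32036 = -9921 J.

W_total ≈ -9.92 kJ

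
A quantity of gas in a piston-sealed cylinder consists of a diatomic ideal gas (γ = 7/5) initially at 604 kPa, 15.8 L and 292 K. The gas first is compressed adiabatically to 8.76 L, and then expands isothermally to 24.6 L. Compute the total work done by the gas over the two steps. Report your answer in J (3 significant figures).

Step 1 (adiabatic): W = (P₁V₁ − P₂V₂)/(γ−1) = (9543 − 12082)/0.4 = -6348 J.
After step 1: P = 1379 kPa, V = 8.76 L, T = 369.7 K.
Step 2 (isothermal): W = P₁V₁ ln(V₂/V₁) = (12082) ln(24.6/8.76) = 12476 J.
W_total = -6348 + 12476 = 6128 J.

W_total ≈ 6130 J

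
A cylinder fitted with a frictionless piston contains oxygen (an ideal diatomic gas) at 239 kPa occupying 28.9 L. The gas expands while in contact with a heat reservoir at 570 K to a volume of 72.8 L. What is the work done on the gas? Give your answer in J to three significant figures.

W ≈ -6380 J

Isothermal: W = nRT ln(V₂/V₁) = P₁V₁ ln(V₂/V₁).
P₁V₁ = (239 kPa)(28.9 L) = 6907 J.
W = 6907 × ln(72.8/28.9) = 6907 × 0.9239
W_by_gas = 6381 J; work on gas = −W_by = -6381 J.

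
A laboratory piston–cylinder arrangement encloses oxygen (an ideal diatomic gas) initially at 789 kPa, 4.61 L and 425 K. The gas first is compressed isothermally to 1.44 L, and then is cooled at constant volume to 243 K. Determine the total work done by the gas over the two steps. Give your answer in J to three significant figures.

W_total ≈ -4230 J

Step 1 (isothermal): W = P₁V₁ ln(V₂/V₁) = (3637) ln(1.44/4.61) = -4232 J.
Step 2 (isochoric): W = 0 (constant volume).
W_total = -4232 + 0 = -4232 J.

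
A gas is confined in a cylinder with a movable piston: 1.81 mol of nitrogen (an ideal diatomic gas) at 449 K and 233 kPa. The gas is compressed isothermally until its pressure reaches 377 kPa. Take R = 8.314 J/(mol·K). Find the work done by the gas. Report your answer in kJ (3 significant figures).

Isothermal process: W = nRT ln(V₂/V₁) = nRT ln(P₁/P₂).
W = (1.81)(8.314)(449) × ln(233/377)
  = 6757 × ln(0.618) = 6757 × -0.4812
W_by_gas = -3251 J.

W ≈ -3.25 kJ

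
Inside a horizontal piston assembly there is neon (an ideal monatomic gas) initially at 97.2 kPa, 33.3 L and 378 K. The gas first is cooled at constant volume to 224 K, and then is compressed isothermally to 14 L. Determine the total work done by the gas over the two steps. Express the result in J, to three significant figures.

W_total ≈ -1660 J

Step 1 (isochoric): W = 0 (constant volume).
After step 1: P = 57.6 kPa (V unchanged).
Step 2 (isothermal): W = P₁V₁ ln(V₂/V₁) = (1918) ln(14/33.3) = -1662 J.
W_total = 0 − 1662 = -1662 J.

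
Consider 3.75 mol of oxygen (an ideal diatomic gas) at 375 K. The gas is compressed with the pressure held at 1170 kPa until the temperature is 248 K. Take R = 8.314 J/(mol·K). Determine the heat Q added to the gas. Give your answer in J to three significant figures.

Q ≈ -13900 J

Isobaric: W = nRΔT = (3.75)(8.314)(-127) = -3960 J.
ΔU = nCᵥΔT with Cᵥ = 5R/2: ΔU = (3.75)(20.79)(-127) = -9899 J.
Q = ΔU + W = -9899 − 3960 = -13858 J.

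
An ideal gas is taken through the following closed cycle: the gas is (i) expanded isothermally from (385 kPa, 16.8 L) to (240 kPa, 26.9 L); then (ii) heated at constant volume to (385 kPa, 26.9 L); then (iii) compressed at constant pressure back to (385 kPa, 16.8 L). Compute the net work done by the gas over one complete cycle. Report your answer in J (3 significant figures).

W_net ≈ -844 J

Leg (i): W = PᵢVᵢ ln(V_f/Vᵢ) = (6468) ln(26.9/16.8) = 3045 J.
Leg (ii): W = 0.
Leg (iii): W = PΔV = (385)(16.8 − 26.9) = -3888 J.
W_net = 3045 − 3888 = -843.7 J.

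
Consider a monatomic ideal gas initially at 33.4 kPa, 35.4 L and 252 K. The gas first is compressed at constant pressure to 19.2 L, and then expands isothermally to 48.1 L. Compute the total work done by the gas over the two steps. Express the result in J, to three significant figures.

W_total ≈ 47.9 J

Step 1 (isobaric): W = PΔV = (33.4 kPa)(19.2 − 35.4 L) = -541.1 J.
After step 1: P = 33.4 kPa, V = 19.2 L, T = 136.7 K.
Step 2 (isothermal): W = P₁V₁ ln(V₂/V₁) = (641.3) ln(48.1/19.2) = 588.9 J.
W_total = -541.1 + 588.9 = 47.85 J.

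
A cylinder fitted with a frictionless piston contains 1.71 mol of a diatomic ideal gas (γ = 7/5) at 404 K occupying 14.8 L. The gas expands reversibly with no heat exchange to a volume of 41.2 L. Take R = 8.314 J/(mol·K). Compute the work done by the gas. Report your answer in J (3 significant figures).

Adiabatic: TV^(γ−1) = const with γ = 7/5.
T₂ = T₁ (V₁/V₂)^(γ−1) = 404 × (14.8/41.2)^0.4 = 404 × 0.664 = 268.2 K.
W_by = nCᵥ(T₁ − T₂) = (1.71)(20.79)(404 − 268.2) = 4825 J.

W ≈ 4830 J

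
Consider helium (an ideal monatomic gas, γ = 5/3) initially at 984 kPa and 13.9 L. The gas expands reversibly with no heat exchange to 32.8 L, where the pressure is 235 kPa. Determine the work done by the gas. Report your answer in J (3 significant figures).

Adiabatic: W = (P₁V₁ − P₂V₂)/(γ − 1) with γ = 5/3.
P₁V₁ = 13678 J, P₂V₂ = 7708 J.
W = (13678 − 7708) / 0.6667 = 8954 J.

W ≈ 8950 J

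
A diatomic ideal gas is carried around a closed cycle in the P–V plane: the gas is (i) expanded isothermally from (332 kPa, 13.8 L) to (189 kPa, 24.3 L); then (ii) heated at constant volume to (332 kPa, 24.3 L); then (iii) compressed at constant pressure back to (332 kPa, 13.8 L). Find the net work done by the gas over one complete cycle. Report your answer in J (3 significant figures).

Leg (i): W = PᵢVᵢ ln(V_f/Vᵢ) = (4582) ln(24.3/13.8) = 2592 J.
Leg (ii): W = 0.
Leg (iii): W = PΔV = (332)(13.8 − 24.3) = -3486 J.
W_net = 2592 − 3486 = -893.7 J.

W_net ≈ -894 J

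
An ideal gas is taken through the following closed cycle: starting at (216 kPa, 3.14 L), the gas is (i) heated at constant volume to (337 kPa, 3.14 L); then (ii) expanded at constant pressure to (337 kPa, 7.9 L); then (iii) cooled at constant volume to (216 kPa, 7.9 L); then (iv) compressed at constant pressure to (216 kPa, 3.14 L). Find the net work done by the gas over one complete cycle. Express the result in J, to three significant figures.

W_net ≈ 576 J

Constant-volume legs do no work.
W(ii) = (337)(7.9 − 3.14) = 1604 J; W(iv) = (216)(3.14 − 7.9) = -1028 J.
W_net = 1604 − 1028 = 576 J (the clockwise enclosed area).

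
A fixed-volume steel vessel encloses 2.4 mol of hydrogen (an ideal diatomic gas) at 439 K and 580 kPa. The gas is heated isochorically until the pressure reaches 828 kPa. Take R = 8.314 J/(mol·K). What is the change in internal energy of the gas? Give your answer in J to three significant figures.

ΔU ≈ 9360 J

Constant volume ⇒ W = 0, so Q = ΔU = nCᵥΔT with Cᵥ = 5R/2 = 20.79 J/(mol·K).
At constant V, T₂/T₁ = P₂/P₁ ⇒ ΔT = T₁(P₂/P₁ − 1) = 439·(828/580 − 1) = 187.7 K.
ΔU = (2.4)(20.79)(187.7) = 9364 J.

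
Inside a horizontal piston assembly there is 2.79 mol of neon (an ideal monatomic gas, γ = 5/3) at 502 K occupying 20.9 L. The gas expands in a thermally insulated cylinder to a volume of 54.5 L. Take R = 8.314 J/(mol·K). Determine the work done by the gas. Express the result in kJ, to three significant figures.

Adiabatic: TV^(γ−1) = const with γ = 5/3.
T₂ = T₁ (V₁/V₂)^(γ−1) = 502 × (20.9/54.5)^0.667 = 502 × 0.5278 = 265 K.
W_by = nCᵥ(T₁ − T₂) = (2.79)(12.47)(502 − 265) = 8247 J.

W ≈ 8.25 kJ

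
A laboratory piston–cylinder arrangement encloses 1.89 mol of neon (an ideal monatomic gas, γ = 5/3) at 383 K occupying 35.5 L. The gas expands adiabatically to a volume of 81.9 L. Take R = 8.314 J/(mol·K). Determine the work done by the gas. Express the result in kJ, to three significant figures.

Adiabatic: TV^(γ−1) = const with γ = 5/3.
T₂ = T₁ (V₁/V₂)^(γ−1) = 383 × (35.5/81.9)^0.667 = 383 × 0.5727 = 219.4 K.
W_by = nCᵥ(T₁ − T₂) = (1.89)(12.47)(383 − 219.4) = 3857 J.

W ≈ 3.86 kJ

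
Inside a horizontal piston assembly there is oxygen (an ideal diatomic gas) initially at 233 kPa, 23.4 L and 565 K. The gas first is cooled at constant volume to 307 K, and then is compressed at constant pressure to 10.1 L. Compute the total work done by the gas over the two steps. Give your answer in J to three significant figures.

W_total ≈ -1680 J

Step 1 (isochoric): W = 0 (constant volume).
After step 1: P = 126.6 kPa (V unchanged).
Step 2 (isobaric): W = PΔV = (126.6 kPa)(10.1 − 23.4 L) = -1684 J.
W_total = 0 − 1684 = -1684 J.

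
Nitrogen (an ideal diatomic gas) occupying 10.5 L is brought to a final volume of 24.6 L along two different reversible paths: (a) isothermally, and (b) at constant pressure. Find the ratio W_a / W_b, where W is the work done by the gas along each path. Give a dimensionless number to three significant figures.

W_a / W_b ≈ 0.634

Path (a) isothermal: W = P₁V₁ ln(V₂/V₁) → W_a/(P₁V₁) = 0.8514.
Path (b) isobaric: W = P₁(V₂ − V₁) → W_b/(P₁V₁) = 1.343.
W_a / W_b = 0.8514 / 1.343 = 0.634.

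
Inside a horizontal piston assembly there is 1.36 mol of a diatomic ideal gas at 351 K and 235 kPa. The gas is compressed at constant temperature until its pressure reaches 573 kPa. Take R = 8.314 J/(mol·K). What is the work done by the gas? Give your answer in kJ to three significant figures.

Isothermal process: W = nRT ln(V₂/V₁) = nRT ln(P₁/P₂).
W = (1.36)(8.314)(351) × ln(235/573)
  = 3969 × ln(0.4101) = 3969 × -0.8913
W_by_gas = -3537 J.

W ≈ -3.54 kJ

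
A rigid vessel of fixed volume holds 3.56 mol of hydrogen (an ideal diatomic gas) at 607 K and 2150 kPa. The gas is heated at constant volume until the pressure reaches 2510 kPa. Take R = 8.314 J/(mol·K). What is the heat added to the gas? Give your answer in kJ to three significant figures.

Constant volume ⇒ W = 0, so Q = ΔU = nCᵥΔT with Cᵥ = 5R/2 = 20.79 J/(mol·K).
At constant V, T₂/T₁ = P₂/P₁ ⇒ ΔT = T₁(P₂/P₁ − 1) = 607·(2510/2150 − 1) = 101.6 K.
ΔU = (3.56)(20.79)(101.6) = 7521 J.

Q ≈ 7.52 kJ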